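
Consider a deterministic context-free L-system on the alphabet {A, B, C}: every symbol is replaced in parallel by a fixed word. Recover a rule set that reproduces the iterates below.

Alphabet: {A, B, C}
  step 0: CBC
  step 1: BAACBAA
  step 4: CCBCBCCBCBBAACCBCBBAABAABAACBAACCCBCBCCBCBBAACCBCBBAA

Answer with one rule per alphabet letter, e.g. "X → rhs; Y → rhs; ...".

A->CB, B->C, C->BAA

  step 0 ⇒ step 1: CBC ⇒ BAA·C·BAA
    B ↦ C
    C ↦ BAA
    A ↦ CB  (constrained at step 1)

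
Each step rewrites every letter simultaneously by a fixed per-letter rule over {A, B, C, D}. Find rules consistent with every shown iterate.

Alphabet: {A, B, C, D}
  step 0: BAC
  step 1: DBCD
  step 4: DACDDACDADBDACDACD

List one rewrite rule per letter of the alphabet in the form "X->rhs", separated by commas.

A->C, B->DB, C->D, D->DA

  step 0 ⇒ step 1: BAC ⇒ DB·C·D
    A ↦ C
    B ↦ DB
    C ↦ D
    D ↦ DA  (constrained at step 1)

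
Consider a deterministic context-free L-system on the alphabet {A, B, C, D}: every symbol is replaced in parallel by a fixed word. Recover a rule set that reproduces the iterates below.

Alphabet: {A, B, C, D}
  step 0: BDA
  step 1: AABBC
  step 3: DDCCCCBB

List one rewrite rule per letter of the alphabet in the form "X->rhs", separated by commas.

A->C, B->AA, C->D, D->BB

  step 0 ⇒ step 1: BDA ⇒ AA·BB·C
    A ↦ C
    B ↦ AA
    D ↦ BB
    C ↦ D  (constrained at step 1)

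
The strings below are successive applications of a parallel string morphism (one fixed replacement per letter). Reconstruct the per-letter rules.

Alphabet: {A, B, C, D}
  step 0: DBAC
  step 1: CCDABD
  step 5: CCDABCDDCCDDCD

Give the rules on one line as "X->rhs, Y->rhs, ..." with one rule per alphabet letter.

  step 0 ⇒ step 1: DBAC ⇒ C·CD·AB·D
    A ↦ AB
    B ↦ CD
    C ↦ D
    D ↦ C

A->AB, B->CD, C->D, D->C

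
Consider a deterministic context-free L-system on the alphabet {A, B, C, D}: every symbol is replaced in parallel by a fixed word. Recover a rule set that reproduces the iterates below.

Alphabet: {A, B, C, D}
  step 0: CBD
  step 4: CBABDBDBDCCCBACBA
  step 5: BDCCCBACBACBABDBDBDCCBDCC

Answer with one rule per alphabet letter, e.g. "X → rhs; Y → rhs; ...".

A->C, B->C, C->BD, D->BA

  step 4 ⇒ step 5: CBABDBDBDCCCBACBA ⇒ BD·C·C·C·BA·C·BA·C·BA·BD·BD·BD·C·C·BD·C·C
    A ↦ C
    B ↦ C
    C ↦ BD
    D ↦ BA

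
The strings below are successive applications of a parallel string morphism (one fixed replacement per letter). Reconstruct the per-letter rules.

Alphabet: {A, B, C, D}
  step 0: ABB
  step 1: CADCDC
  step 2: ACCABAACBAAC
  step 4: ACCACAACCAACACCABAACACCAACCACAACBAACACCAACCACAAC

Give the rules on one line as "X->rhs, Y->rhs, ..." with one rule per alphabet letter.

  step 1 ⇒ step 2: CADCDC ⇒ AC·CA·BA·AC·BA·AC
    A ↦ CA
    C ↦ AC
    D ↦ BA
  step 0 ⇒ step 1: ABB ⇒ CA·DC·DC
    B ↦ DC

A->CA, B->DC, C->AC, D->BA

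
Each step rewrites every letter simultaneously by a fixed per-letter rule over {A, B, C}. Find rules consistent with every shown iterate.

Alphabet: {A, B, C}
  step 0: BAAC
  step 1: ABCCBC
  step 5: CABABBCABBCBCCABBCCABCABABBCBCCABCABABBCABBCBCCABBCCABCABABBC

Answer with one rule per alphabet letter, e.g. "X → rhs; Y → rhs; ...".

A->C, B->AB, C->BC

  step 0 ⇒ step 1: BAAC ⇒ AB·C·C·BC
    A ↦ C
    B ↦ AB
    C ↦ BC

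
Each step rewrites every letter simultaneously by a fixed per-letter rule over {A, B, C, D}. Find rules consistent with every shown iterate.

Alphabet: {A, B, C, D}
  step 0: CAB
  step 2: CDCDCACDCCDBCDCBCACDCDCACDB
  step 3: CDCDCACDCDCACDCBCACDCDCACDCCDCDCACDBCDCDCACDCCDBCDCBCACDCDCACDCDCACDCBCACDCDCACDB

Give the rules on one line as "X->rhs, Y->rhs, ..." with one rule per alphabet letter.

  step 2 ⇒ step 3: CDCDCACDCCDBCDCBCACDCDCACDB ⇒ CDC·DCA·CDC·DCA·CDC·BCA·CDC·DCA·CDC·CDC·DCA·CDB·CDC·DCA·CDC·CDB·CDC·BCA·CDC·DCA·CDC·DCA·CDC·BCA·CDC·DCA·CDB
    A ↦ BCA
    B ↦ CDB
    C ↦ CDC
    D ↦ DCA

A->BCA, B->CDB, C->CDC, D->DCA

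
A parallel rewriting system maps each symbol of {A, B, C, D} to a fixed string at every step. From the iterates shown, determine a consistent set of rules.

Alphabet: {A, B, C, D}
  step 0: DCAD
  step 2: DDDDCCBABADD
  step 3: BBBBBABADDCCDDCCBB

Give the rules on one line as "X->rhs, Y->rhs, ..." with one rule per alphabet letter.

  step 2 ⇒ step 3: DDDDCCBABADD ⇒ B·B·B·B·BA·BA·DD·CC·DD·CC·B·B
    A ↦ CC
    B ↦ DD
    C ↦ BA
    D ↦ B

A->CC, B->DD, C->BA, D->B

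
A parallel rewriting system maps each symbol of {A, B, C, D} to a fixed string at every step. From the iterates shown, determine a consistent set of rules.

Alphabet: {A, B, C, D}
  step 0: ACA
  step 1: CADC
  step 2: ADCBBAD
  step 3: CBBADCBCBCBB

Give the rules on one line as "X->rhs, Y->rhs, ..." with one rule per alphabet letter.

A->C, B->CB, C->AD, D->BB

  step 2 ⇒ step 3: ADCBBAD ⇒ C·BB·AD·CB·CB·C·BB
    A ↦ C
    B ↦ CB
    C ↦ AD
    D ↦ BB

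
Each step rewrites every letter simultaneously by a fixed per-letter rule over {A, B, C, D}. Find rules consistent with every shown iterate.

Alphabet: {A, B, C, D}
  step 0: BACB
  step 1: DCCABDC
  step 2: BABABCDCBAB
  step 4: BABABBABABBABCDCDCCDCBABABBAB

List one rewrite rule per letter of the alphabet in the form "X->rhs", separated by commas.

A->C, B->DC, C->AB, D->B

  step 1 ⇒ step 2: DCCABDC ⇒ B·AB·AB·C·DC·B·AB
    A ↦ C
    B ↦ DC
    C ↦ AB
    D ↦ B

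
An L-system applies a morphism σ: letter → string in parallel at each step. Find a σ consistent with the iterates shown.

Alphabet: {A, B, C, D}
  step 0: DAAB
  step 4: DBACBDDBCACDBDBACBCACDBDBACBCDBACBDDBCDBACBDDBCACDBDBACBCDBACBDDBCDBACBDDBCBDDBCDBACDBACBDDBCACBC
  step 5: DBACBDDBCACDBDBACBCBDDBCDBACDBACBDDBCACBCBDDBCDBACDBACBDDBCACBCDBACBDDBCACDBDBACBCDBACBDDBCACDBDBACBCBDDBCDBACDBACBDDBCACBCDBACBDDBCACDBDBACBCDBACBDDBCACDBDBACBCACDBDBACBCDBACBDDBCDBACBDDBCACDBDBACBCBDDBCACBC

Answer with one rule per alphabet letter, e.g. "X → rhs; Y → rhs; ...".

  step 4 ⇒ step 5: DBACBDDBCACDBDBACBCACDBDBACBCDBACBDDBCDBACBDDBCACDBDBACBCDBACBDDBCDBACBDDBCBDDBCDBACDBACBDDBCACBC ⇒ DB·AC·BDD·BC·AC·DB·DB·AC·BC·BDD·BC·DB·AC·DB·AC·BDD·BC·AC·BC·BDD·BC·DB·AC·DB·AC·BDD·BC·AC·BC·DB·AC·BDD·BC·AC·DB·DB·AC·BC·DB·AC·BDD·BC·AC·DB·DB·AC·BC·BDD·BC·DB·AC·DB·AC·BDD·BC·AC·BC·DB·AC·BDD·BC·AC·DB·DB·AC·BC·DB·AC·BDD·BC·AC·DB·DB·AC·BC·AC·DB·DB·AC·BC·DB·AC·BDD·BC·DB·AC·BDD·BC·AC·DB·DB·AC·BC·BDD·BC·AC·BC
    A ↦ BDD
    B ↦ AC
    C ↦ BC
    D ↦ DB

A->BDD, B->AC, C->BC, D->DB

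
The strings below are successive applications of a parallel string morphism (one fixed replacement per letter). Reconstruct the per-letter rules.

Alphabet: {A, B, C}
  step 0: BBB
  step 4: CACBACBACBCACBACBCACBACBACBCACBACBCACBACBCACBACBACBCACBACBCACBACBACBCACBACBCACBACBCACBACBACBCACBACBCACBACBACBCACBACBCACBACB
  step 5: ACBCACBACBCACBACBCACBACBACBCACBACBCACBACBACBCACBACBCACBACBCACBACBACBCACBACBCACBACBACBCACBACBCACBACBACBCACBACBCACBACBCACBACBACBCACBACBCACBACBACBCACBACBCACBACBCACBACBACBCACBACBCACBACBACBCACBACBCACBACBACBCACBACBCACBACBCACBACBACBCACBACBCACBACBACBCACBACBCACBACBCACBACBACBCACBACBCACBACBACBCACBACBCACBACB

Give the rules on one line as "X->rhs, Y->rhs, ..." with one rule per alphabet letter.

A->C, B->ACB, C->ACB

  step 4 ⇒ step 5: CACBACBACBCACBACBCACBACBACBCACBACBCACBACBCACBACBACBCACBACBCACBACBACBCACBACBCACBACBCACBACBACBCACBACBCACBACBACBCACBACBCACBACB ⇒ ACB·C·ACB·ACB·C·ACB·ACB·C·ACB·ACB·ACB·C·ACB·ACB·C·ACB·ACB·ACB·C·ACB·ACB·C·ACB·ACB·C·ACB·ACB·ACB·C·ACB·ACB·C·ACB·ACB·ACB·C·ACB·ACB·C·ACB·ACB·ACB·C·ACB·ACB·C·ACB·ACB·C·ACB·ACB·ACB·C·ACB·ACB·C·ACB·ACB·ACB·C·ACB·ACB·C·ACB·ACB·C·ACB·ACB·ACB·C·ACB·ACB·C·ACB·ACB·ACB·C·ACB·ACB·C·ACB·ACB·ACB·C·ACB·ACB·C·ACB·ACB·C·ACB·ACB·ACB·C·ACB·ACB·C·ACB·ACB·ACB·C·ACB·ACB·C·ACB·ACB·C·ACB·ACB·ACB·C·ACB·ACB·C·ACB·ACB·ACB·C·ACB·ACB·C·ACB·ACB
    A ↦ C
    B ↦ ACB
    C ↦ ACB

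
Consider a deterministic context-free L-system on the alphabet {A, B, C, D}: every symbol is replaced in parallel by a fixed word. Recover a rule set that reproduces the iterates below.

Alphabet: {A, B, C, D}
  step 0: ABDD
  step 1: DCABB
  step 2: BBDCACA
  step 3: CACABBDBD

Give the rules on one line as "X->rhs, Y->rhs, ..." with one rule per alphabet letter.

  step 2 ⇒ step 3: BBDCACA ⇒ CA·CA·B·B·D·B·D
    A ↦ D
    B ↦ CA
    C ↦ B
    D ↦ B

A->D, B->CA, C->B, D->B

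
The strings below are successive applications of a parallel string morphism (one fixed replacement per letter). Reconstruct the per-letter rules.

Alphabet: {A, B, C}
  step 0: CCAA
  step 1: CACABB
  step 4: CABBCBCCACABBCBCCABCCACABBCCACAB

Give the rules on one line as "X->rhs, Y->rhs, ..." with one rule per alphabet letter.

A->B, B->BC, C->CA

  step 0 ⇒ step 1: CCAA ⇒ CA·CA·B·B
    A ↦ B
    C ↦ CA
    B ↦ BC  (constrained at step 1)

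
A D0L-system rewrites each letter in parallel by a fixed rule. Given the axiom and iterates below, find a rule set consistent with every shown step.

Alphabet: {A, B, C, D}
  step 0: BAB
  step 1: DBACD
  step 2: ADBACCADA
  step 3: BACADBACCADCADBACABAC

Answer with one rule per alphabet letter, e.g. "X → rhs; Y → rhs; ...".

A->BAC, B->D, C->CAD, D->A

  step 2 ⇒ step 3: ADBACCADA ⇒ BAC·A·D·BAC·CAD·CAD·BAC·A·BAC
    A ↦ BAC
    B ↦ D
    C ↦ CAD
    D ↦ A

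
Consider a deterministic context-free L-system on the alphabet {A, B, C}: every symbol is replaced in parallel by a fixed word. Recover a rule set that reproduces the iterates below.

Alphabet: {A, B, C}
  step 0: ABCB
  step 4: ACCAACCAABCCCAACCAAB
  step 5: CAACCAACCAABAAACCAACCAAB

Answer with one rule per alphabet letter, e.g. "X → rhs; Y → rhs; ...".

A->C, B->AAB, C->A

  step 4 ⇒ step 5: ACCAACCAABCCCAACCAAB ⇒ C·A·A·C·C·A·A·C·C·AAB·A·A·A·C·C·A·A·C·C·AAB
    A ↦ C
    B ↦ AAB
    C ↦ A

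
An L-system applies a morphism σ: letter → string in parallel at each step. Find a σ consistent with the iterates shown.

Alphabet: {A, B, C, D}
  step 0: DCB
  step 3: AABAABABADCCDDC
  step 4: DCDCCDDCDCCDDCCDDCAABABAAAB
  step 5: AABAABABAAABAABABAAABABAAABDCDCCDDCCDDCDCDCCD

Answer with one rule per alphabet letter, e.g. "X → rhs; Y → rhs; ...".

A->DC, B->CD, C->AB, D->A

  step 4 ⇒ step 5: DCDCCDDCDCCDDCCDDCAABABAAAB ⇒ A·AB·A·AB·AB·A·A·AB·A·AB·AB·A·A·AB·AB·A·A·AB·DC·DC·CD·DC·CD·DC·DC·DC·CD
    A ↦ DC
    B ↦ CD
    C ↦ AB
    D ↦ A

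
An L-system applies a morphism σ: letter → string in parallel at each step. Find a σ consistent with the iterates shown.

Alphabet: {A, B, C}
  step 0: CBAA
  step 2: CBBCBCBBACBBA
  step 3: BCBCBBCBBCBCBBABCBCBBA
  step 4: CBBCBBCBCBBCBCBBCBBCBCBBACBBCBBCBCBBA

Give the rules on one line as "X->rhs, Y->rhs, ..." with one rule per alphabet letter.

A->BA, B->CB, C->B

  step 3 ⇒ step 4: BCBCBBCBBCBCBBABCBCBBA ⇒ CB·B·CB·B·CB·CB·B·CB·CB·B·CB·B·CB·CB·BA·CB·B·CB·B·CB·CB·BA
    A ↦ BA
    B ↦ CB
    C ↦ B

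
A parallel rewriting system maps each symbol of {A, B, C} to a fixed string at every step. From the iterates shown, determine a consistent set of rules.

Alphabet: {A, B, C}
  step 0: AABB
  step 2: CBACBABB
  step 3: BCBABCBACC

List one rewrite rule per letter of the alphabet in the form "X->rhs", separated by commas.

  step 2 ⇒ step 3: CBACBABB ⇒ B·C·BA·B·C·BA·C·C
    A ↦ BA
    B ↦ C
    C ↦ B

A->BA, B->C, C->B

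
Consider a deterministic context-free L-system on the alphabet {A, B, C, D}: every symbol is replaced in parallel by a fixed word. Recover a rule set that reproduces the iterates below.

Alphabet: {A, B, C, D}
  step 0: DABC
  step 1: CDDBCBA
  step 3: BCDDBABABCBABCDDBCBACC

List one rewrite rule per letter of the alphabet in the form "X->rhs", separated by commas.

  step 0 ⇒ step 1: DABC ⇒ C·DD·BC·BA
    A ↦ DD
    B ↦ BC
    C ↦ BA
    D ↦ C

A->DD, B->BC, C->BA, D->C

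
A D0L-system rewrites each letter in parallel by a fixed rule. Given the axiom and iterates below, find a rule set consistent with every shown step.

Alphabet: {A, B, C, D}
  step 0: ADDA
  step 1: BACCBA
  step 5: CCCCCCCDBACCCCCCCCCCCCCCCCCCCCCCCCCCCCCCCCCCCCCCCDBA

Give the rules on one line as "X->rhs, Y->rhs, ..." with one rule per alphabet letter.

  step 0 ⇒ step 1: ADDA ⇒ BA·C·C·BA
    A ↦ BA
    D ↦ C
    B ↦ D  (constrained at step 1)
    C ↦ CC  (constrained at step 1)

A->BA, B->D, C->CC, D->C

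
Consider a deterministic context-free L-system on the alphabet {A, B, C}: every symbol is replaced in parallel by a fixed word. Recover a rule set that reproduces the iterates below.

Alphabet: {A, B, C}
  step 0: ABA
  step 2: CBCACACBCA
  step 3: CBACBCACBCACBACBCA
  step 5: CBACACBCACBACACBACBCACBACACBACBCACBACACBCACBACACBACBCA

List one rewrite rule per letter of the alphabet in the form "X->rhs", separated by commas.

  step 2 ⇒ step 3: CBCACACBCA ⇒ CB·A·CB·CA·CB·CA·CB·A·CB·CA
    A ↦ CA
    B ↦ A
    C ↦ CB

A->CA, B->A, C->CB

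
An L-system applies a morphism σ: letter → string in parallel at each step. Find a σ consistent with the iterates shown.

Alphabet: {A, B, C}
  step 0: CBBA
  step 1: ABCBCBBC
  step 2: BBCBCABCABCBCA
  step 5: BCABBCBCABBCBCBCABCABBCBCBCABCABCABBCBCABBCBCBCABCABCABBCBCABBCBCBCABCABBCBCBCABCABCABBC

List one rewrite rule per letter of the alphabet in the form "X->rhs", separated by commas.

A->BBC, B->BC, C->A

  step 1 ⇒ step 2: ABCBCBBC ⇒ BBC·BC·A·BC·A·BC·BC·A
    A ↦ BBC
    B ↦ BC
    C ↦ A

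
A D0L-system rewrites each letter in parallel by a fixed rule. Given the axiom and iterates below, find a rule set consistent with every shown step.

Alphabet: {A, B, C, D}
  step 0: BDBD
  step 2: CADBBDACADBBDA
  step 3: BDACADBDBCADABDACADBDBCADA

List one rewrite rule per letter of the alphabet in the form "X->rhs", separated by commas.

A->DA, B->DB, C->B, D->CA

  step 2 ⇒ step 3: CADBBDACADBBDA ⇒ B·DA·CA·DB·DB·CA·DA·B·DA·CA·DB·DB·CA·DA
    A ↦ DA
    B ↦ DB
    C ↦ B
    D ↦ CA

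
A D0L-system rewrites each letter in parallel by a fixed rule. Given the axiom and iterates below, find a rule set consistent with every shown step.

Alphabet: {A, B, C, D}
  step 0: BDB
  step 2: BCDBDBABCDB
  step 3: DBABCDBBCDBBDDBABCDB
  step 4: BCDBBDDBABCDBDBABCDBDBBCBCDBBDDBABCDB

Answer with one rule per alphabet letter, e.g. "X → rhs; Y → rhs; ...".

  step 3 ⇒ step 4: DBABCDBBCDBBDDBABCDB ⇒ BC·DB·BD·DB·A·BC·DB·DB·A·BC·DB·DB·BC·BC·DB·BD·DB·A·BC·DB
    A ↦ BD
    B ↦ DB
    C ↦ A
    D ↦ BC

A->BD, B->DB, C->A, D->BC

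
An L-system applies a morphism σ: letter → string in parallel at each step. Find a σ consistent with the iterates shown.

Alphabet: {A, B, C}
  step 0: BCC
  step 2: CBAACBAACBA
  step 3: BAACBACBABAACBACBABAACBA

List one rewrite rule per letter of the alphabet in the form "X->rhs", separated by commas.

A->CBA, B->A, C->BA

  step 2 ⇒ step 3: CBAACBAACBA ⇒ BA·A·CBA·CBA·BA·A·CBA·CBA·BA·A·CBA
    A ↦ CBA
    B ↦ A
    C ↦ BA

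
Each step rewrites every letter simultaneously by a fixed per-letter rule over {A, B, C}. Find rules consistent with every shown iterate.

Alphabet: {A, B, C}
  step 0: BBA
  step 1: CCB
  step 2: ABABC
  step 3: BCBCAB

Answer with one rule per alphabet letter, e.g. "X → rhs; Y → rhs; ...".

  step 2 ⇒ step 3: ABABC ⇒ B·C·B·C·AB
    A ↦ B
    B ↦ C
    C ↦ AB

A->B, B->C, C->AB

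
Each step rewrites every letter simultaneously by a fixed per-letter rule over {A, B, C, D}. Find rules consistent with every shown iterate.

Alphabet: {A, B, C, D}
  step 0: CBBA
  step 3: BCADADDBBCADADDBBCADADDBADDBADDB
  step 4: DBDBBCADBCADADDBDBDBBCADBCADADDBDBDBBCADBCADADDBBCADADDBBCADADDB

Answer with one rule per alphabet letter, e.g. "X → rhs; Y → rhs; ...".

A->BC, B->DB, C->DB, D->AD

  step 3 ⇒ step 4: BCADADDBBCADADDBBCADADDBADDBADDB ⇒ DB·DB·BC·AD·BC·AD·AD·DB·DB·DB·BC·AD·BC·AD·AD·DB·DB·DB·BC·AD·BC·AD·AD·DB·BC·AD·AD·DB·BC·AD·AD·DB
    A ↦ BC
    B ↦ DB
    C ↦ DB
    D ↦ AD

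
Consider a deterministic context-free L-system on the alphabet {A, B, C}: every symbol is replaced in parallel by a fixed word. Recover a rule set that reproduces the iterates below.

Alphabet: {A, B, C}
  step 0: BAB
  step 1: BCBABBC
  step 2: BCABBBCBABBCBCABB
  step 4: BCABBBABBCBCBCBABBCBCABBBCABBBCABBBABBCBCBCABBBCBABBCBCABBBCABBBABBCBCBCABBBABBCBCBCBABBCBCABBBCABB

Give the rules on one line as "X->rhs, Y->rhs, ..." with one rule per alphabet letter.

A->BAB, B->BC, C->ABB

  step 1 ⇒ step 2: BCBABBC ⇒ BC·ABB·BC·BAB·BC·BC·ABB
    A ↦ BAB
    B ↦ BC
    C ↦ ABB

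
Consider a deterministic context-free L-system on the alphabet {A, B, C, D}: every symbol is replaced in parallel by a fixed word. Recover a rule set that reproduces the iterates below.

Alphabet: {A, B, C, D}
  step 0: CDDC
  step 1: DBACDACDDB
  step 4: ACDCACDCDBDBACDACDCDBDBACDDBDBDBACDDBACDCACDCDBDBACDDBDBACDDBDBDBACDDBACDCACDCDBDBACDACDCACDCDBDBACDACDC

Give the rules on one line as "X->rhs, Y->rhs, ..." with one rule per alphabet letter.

  step 0 ⇒ step 1: CDDC ⇒ DB·ACD·ACD·DB
    C ↦ DB
    D ↦ ACD
    A ↦ DB  (constrained at step 1)
    B ↦ C  (constrained at step 1)

A->DB, B->C, C->DB, D->ACD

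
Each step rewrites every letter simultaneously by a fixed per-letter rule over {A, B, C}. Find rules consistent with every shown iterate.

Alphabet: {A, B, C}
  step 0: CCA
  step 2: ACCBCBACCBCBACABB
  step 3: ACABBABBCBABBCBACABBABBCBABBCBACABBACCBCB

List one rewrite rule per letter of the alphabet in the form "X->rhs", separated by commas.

A->AC, B->CB, C->ABB

  step 2 ⇒ step 3: ACCBCBACCBCBACABB ⇒ AC·ABB·ABB·CB·ABB·CB·AC·ABB·ABB·CB·ABB·CB·AC·ABB·AC·CB·CB
    A ↦ AC
    B ↦ CB
    C ↦ ABB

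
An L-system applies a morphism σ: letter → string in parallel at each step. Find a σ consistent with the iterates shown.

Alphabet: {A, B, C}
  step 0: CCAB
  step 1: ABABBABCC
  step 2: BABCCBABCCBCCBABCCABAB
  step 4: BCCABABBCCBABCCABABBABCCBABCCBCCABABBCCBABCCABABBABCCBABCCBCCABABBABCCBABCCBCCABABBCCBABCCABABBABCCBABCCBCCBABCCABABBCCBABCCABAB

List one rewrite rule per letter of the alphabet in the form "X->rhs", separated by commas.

A->BA, B->BCC, C->AB

  step 1 ⇒ step 2: ABABBABCC ⇒ BA·BCC·BA·BCC·BCC·BA·BCC·AB·AB
    A ↦ BA
    B ↦ BCC
    C ↦ AB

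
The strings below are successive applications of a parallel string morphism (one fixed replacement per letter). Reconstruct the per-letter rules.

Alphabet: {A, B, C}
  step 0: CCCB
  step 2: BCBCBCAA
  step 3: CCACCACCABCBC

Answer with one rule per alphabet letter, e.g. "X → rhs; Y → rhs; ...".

A->BC, B->CC, C->A

  step 2 ⇒ step 3: BCBCBCAA ⇒ CC·A·CC·A·CC·A·BC·BC
    A ↦ BC
    B ↦ CC
    C ↦ A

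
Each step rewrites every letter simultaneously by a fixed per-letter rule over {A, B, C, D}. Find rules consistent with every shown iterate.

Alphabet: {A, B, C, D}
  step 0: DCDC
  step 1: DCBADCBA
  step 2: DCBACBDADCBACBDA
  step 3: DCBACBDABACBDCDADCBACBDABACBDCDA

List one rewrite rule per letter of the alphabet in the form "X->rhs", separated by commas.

A->DA, B->CB, C->BA, D->DC

  step 2 ⇒ step 3: DCBACBDADCBACBDA ⇒ DC·BA·CB·DA·BA·CB·DC·DA·DC·BA·CB·DA·BA·CB·DC·DA
    A ↦ DA
    B ↦ CB
    C ↦ BA
    D ↦ DC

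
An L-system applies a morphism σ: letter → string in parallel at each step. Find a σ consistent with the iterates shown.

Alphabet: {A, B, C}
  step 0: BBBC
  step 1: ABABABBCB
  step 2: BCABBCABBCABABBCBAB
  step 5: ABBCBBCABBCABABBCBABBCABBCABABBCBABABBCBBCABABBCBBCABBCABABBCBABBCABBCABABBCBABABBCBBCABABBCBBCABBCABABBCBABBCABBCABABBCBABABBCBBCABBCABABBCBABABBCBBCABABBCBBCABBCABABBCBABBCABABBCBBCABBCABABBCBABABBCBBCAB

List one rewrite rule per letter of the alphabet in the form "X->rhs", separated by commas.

A->BC, B->AB, C->BCB

  step 1 ⇒ step 2: ABABABBCB ⇒ BC·AB·BC·AB·BC·AB·AB·BCB·AB
    A ↦ BC
    B ↦ AB
    C ↦ BCB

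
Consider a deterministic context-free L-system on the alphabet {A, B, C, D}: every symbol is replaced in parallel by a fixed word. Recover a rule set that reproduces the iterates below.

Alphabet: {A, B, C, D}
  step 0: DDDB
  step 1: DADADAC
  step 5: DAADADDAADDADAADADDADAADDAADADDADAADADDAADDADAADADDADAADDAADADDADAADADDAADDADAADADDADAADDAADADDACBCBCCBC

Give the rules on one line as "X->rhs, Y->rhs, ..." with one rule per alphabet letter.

A->AD, B->C, C->BC, D->DA

  step 0 ⇒ step 1: DDDB ⇒ DA·DA·DA·C
    B ↦ C
    D ↦ DA
    A ↦ AD  (constrained at step 1)
    C ↦ BC  (constrained at step 1)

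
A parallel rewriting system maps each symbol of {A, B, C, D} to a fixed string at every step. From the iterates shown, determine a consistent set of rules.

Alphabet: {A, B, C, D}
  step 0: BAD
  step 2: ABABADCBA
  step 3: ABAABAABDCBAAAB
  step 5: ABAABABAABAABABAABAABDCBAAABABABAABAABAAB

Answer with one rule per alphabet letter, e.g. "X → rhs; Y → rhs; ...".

A->AB, B->A, C->BA, D->DC

  step 2 ⇒ step 3: ABABADCBA ⇒ AB·A·AB·A·AB·DC·BA·A·AB
    A ↦ AB
    B ↦ A
    C ↦ BA
    D ↦ DC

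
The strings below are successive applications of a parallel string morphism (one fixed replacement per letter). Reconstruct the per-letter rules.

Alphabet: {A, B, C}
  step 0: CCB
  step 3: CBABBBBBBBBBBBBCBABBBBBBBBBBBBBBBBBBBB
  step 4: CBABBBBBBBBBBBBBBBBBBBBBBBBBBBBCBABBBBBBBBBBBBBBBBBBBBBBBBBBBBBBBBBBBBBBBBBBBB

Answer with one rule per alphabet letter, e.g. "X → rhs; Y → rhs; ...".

  step 3 ⇒ step 4: CBABBBBBBBBBBBBCBABBBBBBBBBBBBBBBBBBBB ⇒ CBA·BB·BB·BB·BB·BB·BB·BB·BB·BB·BB·BB·BB·BB·BB·CBA·BB·BB·BB·BB·BB·BB·BB·BB·BB·BB·BB·BB·BB·BB·BB·BB·BB·BB·BB·BB·BB·BB
    A ↦ BB
    B ↦ BB
    C ↦ CBA

A->BB, B->BB, C->CBA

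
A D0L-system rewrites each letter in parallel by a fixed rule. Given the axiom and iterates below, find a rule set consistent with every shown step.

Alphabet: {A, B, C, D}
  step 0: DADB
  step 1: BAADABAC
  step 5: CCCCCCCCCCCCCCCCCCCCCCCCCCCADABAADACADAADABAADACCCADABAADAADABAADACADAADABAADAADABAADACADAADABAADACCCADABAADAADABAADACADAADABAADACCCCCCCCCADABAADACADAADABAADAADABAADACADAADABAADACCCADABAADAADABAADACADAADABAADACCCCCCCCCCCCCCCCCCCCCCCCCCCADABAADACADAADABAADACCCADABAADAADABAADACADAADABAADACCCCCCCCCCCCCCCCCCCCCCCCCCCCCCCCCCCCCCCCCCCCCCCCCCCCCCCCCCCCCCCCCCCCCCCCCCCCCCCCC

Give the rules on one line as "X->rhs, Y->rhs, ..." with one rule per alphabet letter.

A->ADA, B->C, C->CCC, D->BA

  step 0 ⇒ step 1: DADB ⇒ BA·ADA·BA·C
    A ↦ ADA
    B ↦ C
    D ↦ BA
    C ↦ CCC  (constrained at step 1)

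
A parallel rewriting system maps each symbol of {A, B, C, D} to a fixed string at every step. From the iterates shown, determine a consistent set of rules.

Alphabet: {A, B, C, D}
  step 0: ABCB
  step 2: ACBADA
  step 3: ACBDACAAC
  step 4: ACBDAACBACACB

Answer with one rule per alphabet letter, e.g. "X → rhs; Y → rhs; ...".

A->AC, B->D, C->B, D->A

  step 3 ⇒ step 4: ACBDACAAC ⇒ AC·B·D·A·AC·B·AC·AC·B
    A ↦ AC
    B ↦ D
    C ↦ B
    D ↦ A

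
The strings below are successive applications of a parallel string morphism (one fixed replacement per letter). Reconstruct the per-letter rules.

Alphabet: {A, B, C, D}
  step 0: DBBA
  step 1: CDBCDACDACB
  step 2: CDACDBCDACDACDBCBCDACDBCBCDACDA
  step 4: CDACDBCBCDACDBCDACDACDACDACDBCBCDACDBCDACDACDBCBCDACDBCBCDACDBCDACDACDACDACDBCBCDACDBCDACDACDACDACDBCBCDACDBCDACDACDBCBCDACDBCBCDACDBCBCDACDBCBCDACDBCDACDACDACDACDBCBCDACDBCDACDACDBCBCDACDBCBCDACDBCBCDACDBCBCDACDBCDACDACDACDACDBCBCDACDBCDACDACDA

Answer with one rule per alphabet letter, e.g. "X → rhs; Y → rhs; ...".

A->CB, B->CDA, C->CDA, D->CDB

  step 1 ⇒ step 2: CDBCDACDACB ⇒ CDA·CDB·CDA·CDA·CDB·CB·CDA·CDB·CB·CDA·CDA
    A ↦ CB
    B ↦ CDA
    C ↦ CDA
    D ↦ CDB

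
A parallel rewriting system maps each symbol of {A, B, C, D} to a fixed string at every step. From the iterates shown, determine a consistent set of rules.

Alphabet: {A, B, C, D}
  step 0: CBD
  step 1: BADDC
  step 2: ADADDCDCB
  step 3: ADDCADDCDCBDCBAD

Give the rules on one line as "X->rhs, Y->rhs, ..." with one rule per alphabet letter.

  step 2 ⇒ step 3: ADADDCDCB ⇒ AD·DC·AD·DC·DC·B·DC·B·AD
    A ↦ AD
    B ↦ AD
    C ↦ B
    D ↦ DC

A->AD, B->AD, C->B, D->DC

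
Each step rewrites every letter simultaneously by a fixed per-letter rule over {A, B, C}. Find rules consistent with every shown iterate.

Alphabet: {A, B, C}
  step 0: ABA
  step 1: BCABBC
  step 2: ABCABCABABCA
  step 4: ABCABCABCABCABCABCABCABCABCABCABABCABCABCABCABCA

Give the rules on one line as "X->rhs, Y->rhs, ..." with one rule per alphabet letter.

A->BC, B->AB, C->CA

  step 1 ⇒ step 2: BCABBC ⇒ AB·CA·BC·AB·AB·CA
    A ↦ BC
    B ↦ AB
    C ↦ CA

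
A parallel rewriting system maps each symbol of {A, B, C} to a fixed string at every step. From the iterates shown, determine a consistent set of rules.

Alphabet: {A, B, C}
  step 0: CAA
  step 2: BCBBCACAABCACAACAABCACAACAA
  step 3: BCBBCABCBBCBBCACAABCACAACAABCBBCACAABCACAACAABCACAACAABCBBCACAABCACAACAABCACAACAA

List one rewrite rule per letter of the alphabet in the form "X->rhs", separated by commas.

A->CAA, B->BCB, C->BCA

  step 2 ⇒ step 3: BCBBCACAABCACAACAABCACAACAA ⇒ BCB·BCA·BCB·BCB·BCA·CAA·BCA·CAA·CAA·BCB·BCA·CAA·BCA·CAA·CAA·BCA·CAA·CAA·BCB·BCA·CAA·BCA·CAA·CAA·BCA·CAA·CAA
    A ↦ CAA
    B ↦ BCB
    C ↦ BCA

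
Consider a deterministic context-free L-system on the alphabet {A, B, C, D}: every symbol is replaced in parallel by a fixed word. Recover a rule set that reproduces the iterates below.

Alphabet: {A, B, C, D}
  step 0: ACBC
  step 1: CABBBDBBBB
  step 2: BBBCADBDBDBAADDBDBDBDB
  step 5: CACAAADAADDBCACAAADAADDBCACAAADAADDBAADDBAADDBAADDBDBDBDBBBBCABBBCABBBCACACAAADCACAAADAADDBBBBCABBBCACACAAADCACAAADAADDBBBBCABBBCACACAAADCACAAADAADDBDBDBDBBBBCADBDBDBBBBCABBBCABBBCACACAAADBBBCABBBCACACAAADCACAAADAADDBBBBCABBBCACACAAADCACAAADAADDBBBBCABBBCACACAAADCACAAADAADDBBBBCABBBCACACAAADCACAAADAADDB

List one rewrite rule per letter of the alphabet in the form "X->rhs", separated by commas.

A->CA, B->DB, C->BBB, D->AAD

  step 1 ⇒ step 2: CABBBDBBBB ⇒ BBB·CA·DB·DB·DB·AAD·DB·DB·DB·DB
    A ↦ CA
    B ↦ DB
    C ↦ BBB
    D ↦ AAD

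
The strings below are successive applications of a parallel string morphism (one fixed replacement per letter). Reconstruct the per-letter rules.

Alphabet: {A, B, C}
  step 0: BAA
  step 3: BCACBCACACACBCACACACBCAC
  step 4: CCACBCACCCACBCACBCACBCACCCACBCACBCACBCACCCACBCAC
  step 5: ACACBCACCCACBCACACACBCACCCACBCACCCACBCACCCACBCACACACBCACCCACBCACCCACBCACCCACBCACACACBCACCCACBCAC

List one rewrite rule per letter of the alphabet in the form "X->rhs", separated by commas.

  step 4 ⇒ step 5: CCACBCACCCACBCACBCACBCACCCACBCACBCACBCACCCACBCAC ⇒ AC·AC·BC·AC·CC·AC·BC·AC·AC·AC·BC·AC·CC·AC·BC·AC·CC·AC·BC·AC·CC·AC·BC·AC·AC·AC·BC·AC·CC·AC·BC·AC·CC·AC·BC·AC·CC·AC·BC·AC·AC·AC·BC·AC·CC·AC·BC·AC
    A ↦ BC
    B ↦ CC
    C ↦ AC

A->BC, B->CC, C->AC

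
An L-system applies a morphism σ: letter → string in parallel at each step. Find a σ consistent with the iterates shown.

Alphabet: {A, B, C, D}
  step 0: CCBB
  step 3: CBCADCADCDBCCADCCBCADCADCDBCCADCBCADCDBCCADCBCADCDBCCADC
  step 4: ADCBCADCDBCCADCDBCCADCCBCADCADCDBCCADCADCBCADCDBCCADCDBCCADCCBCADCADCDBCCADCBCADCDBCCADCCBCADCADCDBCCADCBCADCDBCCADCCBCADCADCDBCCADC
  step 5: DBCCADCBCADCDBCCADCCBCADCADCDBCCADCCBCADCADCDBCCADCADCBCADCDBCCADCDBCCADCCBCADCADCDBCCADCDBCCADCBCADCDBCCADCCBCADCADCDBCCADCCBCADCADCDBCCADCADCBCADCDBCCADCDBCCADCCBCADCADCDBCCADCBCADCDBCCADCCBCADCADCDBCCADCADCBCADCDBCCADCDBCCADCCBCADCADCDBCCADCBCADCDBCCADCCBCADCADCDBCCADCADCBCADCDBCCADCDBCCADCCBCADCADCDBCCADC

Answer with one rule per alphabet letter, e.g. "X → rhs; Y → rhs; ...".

A->DBC, B->BC, C->ADC, D->C

  step 4 ⇒ step 5: ADCBCADCDBCCADCDBCCADCCBCADCADCDBCCADCADCBCADCDBCCADCDBCCADCCBCADCADCDBCCADCBCADCDBCCADCCBCADCADCDBCCADCBCADCDBCCADCCBCADCADCDBCCADC ⇒ DBC·C·ADC·BC·ADC·DBC·C·ADC·C·BC·ADC·ADC·DBC·C·ADC·C·BC·ADC·ADC·DBC·C·ADC·ADC·BC·ADC·DBC·C·ADC·DBC·C·ADC·C·BC·ADC·ADC·DBC·C·ADC·DBC·C·ADC·BC·ADC·DBC·C·ADC·C·BC·ADC·ADC·DBC·C·ADC·C·BC·ADC·ADC·DBC·C·ADC·ADC·BC·ADC·DBC·C·ADC·DBC·C·ADC·C·BC·ADC·ADC·DBC·C·ADC·BC·ADC·DBC·C·ADC·C·BC·ADC·ADC·DBC·C·ADC·ADC·BC·ADC·DBC·C·ADC·DBC·C·ADC·C·BC·ADC·ADC·DBC·C·ADC·BC·ADC·DBC·C·ADC·C·BC·ADC·ADC·DBC·C·ADC·ADC·BC·ADC·DBC·C·ADC·DBC·C·ADC·C·BC·ADC·ADC·DBC·C·ADC
    A ↦ DBC
    B ↦ BC
    C ↦ ADC
    D ↦ C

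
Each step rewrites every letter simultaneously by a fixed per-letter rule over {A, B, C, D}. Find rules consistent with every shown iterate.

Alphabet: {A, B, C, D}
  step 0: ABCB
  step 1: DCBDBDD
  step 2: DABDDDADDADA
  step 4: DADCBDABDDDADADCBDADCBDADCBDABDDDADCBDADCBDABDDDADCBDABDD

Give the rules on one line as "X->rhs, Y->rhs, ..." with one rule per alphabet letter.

  step 1 ⇒ step 2: DCBDBDD ⇒ DA·BD·D·DA·D·DA·DA
    B ↦ D
    C ↦ BD
    D ↦ DA
  step 0 ⇒ step 1: ABCB ⇒ DCB·D·BD·D
    A ↦ DCB

A->DCB, B->D, C->BD, D->DA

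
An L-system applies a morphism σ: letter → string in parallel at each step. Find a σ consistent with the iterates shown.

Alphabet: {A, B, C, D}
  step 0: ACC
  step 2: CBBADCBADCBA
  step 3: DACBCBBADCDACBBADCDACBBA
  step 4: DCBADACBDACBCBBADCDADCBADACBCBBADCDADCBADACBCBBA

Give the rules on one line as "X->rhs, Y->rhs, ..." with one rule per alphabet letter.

A->BA, B->CB, C->DA, D->DC

  step 3 ⇒ step 4: DACBCBBADCDACBBADCDACBBA ⇒ DC·BA·DA·CB·DA·CB·CB·BA·DC·DA·DC·BA·DA·CB·CB·BA·DC·DA·DC·BA·DA·CB·CB·BA
    A ↦ BA
    B ↦ CB
    C ↦ DA
    D ↦ DC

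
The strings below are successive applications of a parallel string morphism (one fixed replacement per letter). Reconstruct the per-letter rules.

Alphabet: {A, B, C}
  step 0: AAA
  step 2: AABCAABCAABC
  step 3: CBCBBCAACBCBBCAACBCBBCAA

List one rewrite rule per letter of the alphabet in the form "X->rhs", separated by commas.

A->CB, B->BC, C->AA

  step 2 ⇒ step 3: AABCAABCAABC ⇒ CB·CB·BC·AA·CB·CB·BC·AA·CB·CB·BC·AA
    A ↦ CB
    B ↦ BC
    C ↦ AA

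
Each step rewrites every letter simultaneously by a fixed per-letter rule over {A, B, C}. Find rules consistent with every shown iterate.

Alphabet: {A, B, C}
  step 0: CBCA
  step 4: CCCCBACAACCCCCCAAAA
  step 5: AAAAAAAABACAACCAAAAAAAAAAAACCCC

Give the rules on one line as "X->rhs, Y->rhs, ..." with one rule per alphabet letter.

  step 4 ⇒ step 5: CCCCBACAACCCCCCAAAA ⇒ AA·AA·AA·AA·BA·C·AA·C·C·AA·AA·AA·AA·AA·AA·C·C·C·C
    A ↦ C
    B ↦ BA
    C ↦ AA

A->C, B->BA, C->AA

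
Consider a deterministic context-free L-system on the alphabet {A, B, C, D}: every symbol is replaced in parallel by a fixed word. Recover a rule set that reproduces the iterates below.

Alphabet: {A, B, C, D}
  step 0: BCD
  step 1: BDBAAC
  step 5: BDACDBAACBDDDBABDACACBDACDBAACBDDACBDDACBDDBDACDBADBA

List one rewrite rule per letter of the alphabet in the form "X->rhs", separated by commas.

A->D, B->BD, C->BA, D->AC

  step 0 ⇒ step 1: BCD ⇒ BD·BA·AC
    B ↦ BD
    C ↦ BA
    D ↦ AC
    A ↦ D  (constrained at step 1)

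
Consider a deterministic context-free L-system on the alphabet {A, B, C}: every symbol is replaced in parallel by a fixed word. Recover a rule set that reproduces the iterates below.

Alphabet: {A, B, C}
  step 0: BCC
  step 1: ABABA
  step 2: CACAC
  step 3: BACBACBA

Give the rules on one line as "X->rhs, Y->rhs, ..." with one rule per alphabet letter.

  step 2 ⇒ step 3: CACAC ⇒ BA·C·BA·C·BA
    A ↦ C
    C ↦ BA
  step 0 ⇒ step 1: BCC ⇒ A·BA·BA
    B ↦ A

A->C, B->A, C->BA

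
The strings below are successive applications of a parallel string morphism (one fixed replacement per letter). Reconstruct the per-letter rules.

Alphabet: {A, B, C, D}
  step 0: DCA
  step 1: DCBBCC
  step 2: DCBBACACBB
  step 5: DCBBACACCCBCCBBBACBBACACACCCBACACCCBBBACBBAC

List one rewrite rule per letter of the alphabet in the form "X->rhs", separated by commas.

  step 1 ⇒ step 2: DCBBCC ⇒ DCB·B·AC·AC·B·B
    B ↦ AC
    C ↦ B
    D ↦ DCB
  step 0 ⇒ step 1: DCA ⇒ DCB·B·CC
    A ↦ CC

A->CC, B->AC, C->B, D->DCB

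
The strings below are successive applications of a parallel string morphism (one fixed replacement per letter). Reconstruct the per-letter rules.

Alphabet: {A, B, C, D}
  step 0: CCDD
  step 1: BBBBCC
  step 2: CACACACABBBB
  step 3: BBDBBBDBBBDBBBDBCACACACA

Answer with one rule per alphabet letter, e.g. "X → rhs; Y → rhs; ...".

  step 2 ⇒ step 3: CACACACABBBB ⇒ BB·DB·BB·DB·BB·DB·BB·DB·CA·CA·CA·CA
    A ↦ DB
    B ↦ CA
    C ↦ BB
  step 0 ⇒ step 1: CCDD ⇒ BB·BB·C·C
    D ↦ C

A->DB, B->CA, C->BB, D->C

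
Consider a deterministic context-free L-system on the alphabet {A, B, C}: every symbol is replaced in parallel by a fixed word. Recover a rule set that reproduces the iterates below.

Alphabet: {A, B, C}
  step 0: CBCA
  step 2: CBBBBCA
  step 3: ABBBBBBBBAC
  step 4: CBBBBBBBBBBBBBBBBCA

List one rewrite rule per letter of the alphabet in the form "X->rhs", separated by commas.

  step 3 ⇒ step 4: ABBBBBBBBAC ⇒ C·BB·BB·BB·BB·BB·BB·BB·BB·C·A
    A ↦ C
    B ↦ BB
    C ↦ A

A->C, B->BB, C->A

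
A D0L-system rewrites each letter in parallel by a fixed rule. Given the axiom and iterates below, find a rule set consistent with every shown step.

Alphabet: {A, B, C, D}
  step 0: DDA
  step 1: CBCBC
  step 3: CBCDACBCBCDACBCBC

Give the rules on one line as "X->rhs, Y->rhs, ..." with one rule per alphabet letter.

A->C, B->CB, C->DA, D->CB

  step 0 ⇒ step 1: DDA ⇒ CB·CB·C
    A ↦ C
    D ↦ CB
    B ↦ CB  (constrained at step 1)
    C ↦ DA  (constrained at step 1)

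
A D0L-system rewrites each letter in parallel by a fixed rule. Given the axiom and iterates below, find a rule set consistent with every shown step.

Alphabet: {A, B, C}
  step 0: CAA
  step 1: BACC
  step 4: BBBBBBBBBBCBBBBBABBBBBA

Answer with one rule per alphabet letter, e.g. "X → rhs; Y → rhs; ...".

A->C, B->BB, C->BA

  step 0 ⇒ step 1: CAA ⇒ BA·C·C
    A ↦ C
    C ↦ BA
    B ↦ BB  (constrained at step 1)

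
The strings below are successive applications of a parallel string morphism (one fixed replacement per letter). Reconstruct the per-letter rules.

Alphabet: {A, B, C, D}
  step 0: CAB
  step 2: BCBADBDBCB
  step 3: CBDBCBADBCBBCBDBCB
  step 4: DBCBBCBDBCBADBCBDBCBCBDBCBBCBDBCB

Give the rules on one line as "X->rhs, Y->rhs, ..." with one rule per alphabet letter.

  step 3 ⇒ step 4: CBDBCBADBCBBCBDBCB ⇒ DB·CB·B·CB·DB·CB·AD·B·CB·DB·CB·CB·DB·CB·B·CB·DB·CB
    A ↦ AD
    B ↦ CB
    C ↦ DB
    D ↦ B

A->AD, B->CB, C->DB, D->B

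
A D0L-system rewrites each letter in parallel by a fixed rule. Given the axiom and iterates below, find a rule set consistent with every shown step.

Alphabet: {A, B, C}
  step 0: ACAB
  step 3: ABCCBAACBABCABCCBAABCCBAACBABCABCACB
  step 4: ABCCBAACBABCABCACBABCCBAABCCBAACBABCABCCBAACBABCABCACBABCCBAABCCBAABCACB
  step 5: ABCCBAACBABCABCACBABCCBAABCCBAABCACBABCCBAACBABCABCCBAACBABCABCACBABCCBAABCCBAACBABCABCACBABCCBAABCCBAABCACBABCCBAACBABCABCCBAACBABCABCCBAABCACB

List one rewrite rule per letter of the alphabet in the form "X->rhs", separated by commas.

A->ABC, B->CB, C->A

  step 4 ⇒ step 5: ABCCBAACBABCABCACBABCCBAABCCBAACBABCABCCBAACBABCABCACBABCCBAABCCBAABCACB ⇒ ABC·CB·A·A·CB·ABC·ABC·A·CB·ABC·CB·A·ABC·CB·A·ABC·A·CB·ABC·CB·A·A·CB·ABC·ABC·CB·A·A·CB·ABC·ABC·A·CB·ABC·CB·A·ABC·CB·A·A·CB·ABC·ABC·A·CB·ABC·CB·A·ABC·CB·A·ABC·A·CB·ABC·CB·A·A·CB·ABC·ABC·CB·A·A·CB·ABC·ABC·CB·A·ABC·A·CB
    A ↦ ABC
    B ↦ CB
    C ↦ A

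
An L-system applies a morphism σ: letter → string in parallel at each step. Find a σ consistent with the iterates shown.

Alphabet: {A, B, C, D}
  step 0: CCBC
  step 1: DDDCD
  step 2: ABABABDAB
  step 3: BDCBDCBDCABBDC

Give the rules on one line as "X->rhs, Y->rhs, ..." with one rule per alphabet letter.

  step 2 ⇒ step 3: ABABABDAB ⇒ B·DC·B·DC·B·DC·AB·B·DC
    A ↦ B
    B ↦ DC
    D ↦ AB
  step 0 ⇒ step 1: CCBC ⇒ D·D·DC·D
    C ↦ D

A->B, B->DC, C->D, D->AB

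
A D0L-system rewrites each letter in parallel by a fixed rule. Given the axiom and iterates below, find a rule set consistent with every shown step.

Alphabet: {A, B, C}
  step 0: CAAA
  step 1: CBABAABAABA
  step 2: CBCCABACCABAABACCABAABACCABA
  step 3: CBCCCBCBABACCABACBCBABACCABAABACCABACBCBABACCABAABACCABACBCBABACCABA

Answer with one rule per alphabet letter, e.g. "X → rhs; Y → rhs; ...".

  step 2 ⇒ step 3: CBCCABACCABAABACCABAABACCABA ⇒ CB·CC·CB·CB·ABA·CC·ABA·CB·CB·ABA·CC·ABA·ABA·CC·ABA·CB·CB·ABA·CC·ABA·ABA·CC·ABA·CB·CB·ABA·CC·ABA
    A ↦ ABA
    B ↦ CC
    C ↦ CB

A->ABA, B->CC, C->CB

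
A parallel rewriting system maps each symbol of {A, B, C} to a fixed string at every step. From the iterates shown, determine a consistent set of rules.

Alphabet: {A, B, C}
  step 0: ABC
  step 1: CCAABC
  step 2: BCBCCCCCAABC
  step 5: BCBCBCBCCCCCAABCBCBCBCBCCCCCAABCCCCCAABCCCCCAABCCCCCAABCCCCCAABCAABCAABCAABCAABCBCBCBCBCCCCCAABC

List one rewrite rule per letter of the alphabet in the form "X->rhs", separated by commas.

A->CC, B->AA, C->BC

  step 1 ⇒ step 2: CCAABC ⇒ BC·BC·CC·CC·AA·BC
    A ↦ CC
    B ↦ AA
    C ↦ BC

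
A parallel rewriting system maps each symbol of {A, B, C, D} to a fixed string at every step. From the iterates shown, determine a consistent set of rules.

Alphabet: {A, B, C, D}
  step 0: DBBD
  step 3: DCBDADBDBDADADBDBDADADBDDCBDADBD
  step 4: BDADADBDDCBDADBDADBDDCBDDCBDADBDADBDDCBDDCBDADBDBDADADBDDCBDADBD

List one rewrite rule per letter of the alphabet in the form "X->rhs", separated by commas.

A->DC, B->AD, C->AD, D->BD

  step 3 ⇒ step 4: DCBDADBDBDADADBDBDADADBDDCBDADBD ⇒ BD·AD·AD·BD·DC·BD·AD·BD·AD·BD·DC·BD·DC·BD·AD·BD·AD·BD·DC·BD·DC·BD·AD·BD·BD·AD·AD·BD·DC·BD·AD·BD
    A ↦ DC
    B ↦ AD
    C ↦ AD
    D ↦ BD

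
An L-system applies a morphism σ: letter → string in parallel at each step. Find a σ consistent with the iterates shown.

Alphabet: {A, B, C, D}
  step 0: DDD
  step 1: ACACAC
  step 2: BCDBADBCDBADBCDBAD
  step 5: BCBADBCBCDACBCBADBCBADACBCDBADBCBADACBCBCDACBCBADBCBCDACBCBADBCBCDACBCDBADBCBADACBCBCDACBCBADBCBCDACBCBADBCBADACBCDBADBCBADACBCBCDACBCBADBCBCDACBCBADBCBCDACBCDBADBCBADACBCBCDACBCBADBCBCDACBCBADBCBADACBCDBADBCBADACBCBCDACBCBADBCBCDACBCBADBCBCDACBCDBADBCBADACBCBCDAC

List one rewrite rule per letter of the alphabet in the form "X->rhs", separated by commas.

A->BCD, B->BC, C->BAD, D->AC

  step 1 ⇒ step 2: ACACAC ⇒ BCD·BAD·BCD·BAD·BCD·BAD
    A ↦ BCD
    C ↦ BAD
    B ↦ BC  (constrained at step 2)
  step 0 ⇒ step 1: DDD ⇒ AC·AC·AC
    D ↦ AC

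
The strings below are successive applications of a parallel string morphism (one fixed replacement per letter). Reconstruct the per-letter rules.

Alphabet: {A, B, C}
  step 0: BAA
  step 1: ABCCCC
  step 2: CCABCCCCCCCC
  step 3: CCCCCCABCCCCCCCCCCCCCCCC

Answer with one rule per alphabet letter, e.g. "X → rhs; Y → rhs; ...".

  step 2 ⇒ step 3: CCABCCCCCCCC ⇒ CC·CC·CC·AB·CC·CC·CC·CC·CC·CC·CC·CC
    A ↦ CC
    B ↦ AB
    C ↦ CC

A->CC, B->AB, C->CC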